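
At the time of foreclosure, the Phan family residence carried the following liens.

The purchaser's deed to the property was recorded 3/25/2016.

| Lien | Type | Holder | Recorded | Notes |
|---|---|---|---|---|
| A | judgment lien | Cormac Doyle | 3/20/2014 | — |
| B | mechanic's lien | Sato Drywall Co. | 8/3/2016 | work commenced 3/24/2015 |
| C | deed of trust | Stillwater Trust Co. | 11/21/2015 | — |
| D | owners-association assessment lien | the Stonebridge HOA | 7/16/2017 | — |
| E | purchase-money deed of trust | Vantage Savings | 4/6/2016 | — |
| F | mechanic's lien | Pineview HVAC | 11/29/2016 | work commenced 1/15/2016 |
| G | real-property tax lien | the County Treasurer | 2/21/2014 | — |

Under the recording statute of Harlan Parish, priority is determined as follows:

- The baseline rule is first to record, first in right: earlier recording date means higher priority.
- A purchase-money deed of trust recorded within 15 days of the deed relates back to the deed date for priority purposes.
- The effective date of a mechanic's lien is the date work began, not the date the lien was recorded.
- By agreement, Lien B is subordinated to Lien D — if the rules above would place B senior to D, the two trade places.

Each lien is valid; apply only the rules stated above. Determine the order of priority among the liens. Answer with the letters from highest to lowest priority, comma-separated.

G, A, D, C, F, E, B

Effective dates after the stated exceptions: B is treated as recorded 3/24/2015, the work-commencement date; E's effective date is the deed date, 3/25/2016; F relates back to 1/15/2016 (work commenced).
Ordering by effective date: G (2/21/2014), A (3/20/2014), B (3/24/2015), C (11/21/2015), F (1/15/2016), E (3/25/2016), D (7/16/2017).
B is senior to D before the subordination, so the two trade places.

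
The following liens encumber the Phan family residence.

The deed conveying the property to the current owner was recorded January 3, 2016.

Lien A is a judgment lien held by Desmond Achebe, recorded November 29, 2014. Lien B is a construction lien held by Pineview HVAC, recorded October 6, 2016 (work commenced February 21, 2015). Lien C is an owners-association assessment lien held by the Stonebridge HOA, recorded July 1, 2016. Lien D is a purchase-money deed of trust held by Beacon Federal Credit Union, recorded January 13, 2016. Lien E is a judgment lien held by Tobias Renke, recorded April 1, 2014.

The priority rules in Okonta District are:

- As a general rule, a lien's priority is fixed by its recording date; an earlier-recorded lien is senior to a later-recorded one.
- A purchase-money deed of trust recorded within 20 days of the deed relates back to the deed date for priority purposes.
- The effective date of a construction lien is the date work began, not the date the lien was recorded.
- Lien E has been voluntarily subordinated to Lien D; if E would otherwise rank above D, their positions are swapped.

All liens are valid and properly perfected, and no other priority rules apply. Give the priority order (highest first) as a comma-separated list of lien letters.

D, A, B, E, C

Effective dates after the stated exceptions: B is treated as recorded February 21, 2015, the work-commencement date; D's effective date is the deed date, January 3, 2016.
By effective date, earliest first: E (April 1, 2014), A (November 29, 2014), B (February 21, 2015), D (January 3, 2016), C (July 1, 2016).
The subordination applies — E was senior to D — so E and D swap.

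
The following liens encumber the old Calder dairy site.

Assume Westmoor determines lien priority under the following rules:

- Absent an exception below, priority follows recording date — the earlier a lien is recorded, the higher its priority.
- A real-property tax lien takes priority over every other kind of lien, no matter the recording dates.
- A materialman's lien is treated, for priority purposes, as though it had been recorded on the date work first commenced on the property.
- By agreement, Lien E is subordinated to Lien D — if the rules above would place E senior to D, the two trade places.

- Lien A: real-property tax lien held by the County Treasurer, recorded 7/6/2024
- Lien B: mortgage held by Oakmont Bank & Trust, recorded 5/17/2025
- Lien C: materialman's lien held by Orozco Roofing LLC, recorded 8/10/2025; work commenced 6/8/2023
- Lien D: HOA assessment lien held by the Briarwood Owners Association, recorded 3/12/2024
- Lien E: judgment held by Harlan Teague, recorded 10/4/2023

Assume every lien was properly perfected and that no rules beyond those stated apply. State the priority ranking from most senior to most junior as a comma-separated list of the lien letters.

A, C, D, E, B

First, effective dates: C relates back to 6/8/2023 (work commenced).
A, as a real-property tax lien, has superpriority and ranks first.
The other liens, earliest effective date first: C (6/8/2023), E (10/4/2023), D (3/12/2024), B (5/17/2025).
The subordination applies — E was senior to D — so E and D swap.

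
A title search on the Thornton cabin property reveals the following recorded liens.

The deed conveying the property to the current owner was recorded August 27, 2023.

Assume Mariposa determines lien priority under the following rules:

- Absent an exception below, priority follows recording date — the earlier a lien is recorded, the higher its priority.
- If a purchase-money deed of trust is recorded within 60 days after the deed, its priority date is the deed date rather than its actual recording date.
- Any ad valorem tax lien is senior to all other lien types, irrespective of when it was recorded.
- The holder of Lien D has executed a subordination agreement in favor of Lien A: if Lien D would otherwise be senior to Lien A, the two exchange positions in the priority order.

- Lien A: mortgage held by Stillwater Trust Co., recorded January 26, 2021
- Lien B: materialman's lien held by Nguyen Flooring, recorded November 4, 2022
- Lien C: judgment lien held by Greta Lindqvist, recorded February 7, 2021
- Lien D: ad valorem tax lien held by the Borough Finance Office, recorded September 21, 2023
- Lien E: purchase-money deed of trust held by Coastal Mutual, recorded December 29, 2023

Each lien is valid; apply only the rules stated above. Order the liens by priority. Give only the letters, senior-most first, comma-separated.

Effective dates: E missed the 60-day window (124 days after the deed), so its recording date stands.
D, as an ad valorem tax lien, has superpriority and ranks first.
The other liens, earliest effective date first: A (January 26, 2021), C (February 7, 2021), B (November 4, 2022), E (December 29, 2023).
Because D would otherwise rank above A, the subordination swaps them.

A, D, C, B, E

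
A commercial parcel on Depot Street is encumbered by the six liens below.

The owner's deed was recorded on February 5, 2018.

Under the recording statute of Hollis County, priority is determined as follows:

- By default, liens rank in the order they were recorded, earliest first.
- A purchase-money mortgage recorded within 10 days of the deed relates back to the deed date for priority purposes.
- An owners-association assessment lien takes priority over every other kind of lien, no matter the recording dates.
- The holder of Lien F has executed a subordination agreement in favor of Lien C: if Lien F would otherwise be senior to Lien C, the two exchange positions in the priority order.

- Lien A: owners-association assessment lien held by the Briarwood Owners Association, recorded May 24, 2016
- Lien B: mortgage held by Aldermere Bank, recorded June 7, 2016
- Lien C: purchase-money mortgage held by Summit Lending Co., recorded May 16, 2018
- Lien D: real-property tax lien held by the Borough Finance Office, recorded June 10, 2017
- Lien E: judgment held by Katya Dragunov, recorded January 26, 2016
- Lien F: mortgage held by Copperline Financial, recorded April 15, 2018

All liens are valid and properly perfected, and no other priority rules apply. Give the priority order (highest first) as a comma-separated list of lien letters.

A, E, B, D, C, F

First, effective dates: C was recorded 100 days after the deed, outside the 10-day window, so it keeps its recording date.
A is an owners-association assessment lien, so it outranks all other liens regardless of date.
Remaining liens by effective date: E (January 26, 2016), B (June 7, 2016), D (June 10, 2017), F (April 15, 2018), C (May 16, 2018).
F is senior to C before the subordination, so the two trade places.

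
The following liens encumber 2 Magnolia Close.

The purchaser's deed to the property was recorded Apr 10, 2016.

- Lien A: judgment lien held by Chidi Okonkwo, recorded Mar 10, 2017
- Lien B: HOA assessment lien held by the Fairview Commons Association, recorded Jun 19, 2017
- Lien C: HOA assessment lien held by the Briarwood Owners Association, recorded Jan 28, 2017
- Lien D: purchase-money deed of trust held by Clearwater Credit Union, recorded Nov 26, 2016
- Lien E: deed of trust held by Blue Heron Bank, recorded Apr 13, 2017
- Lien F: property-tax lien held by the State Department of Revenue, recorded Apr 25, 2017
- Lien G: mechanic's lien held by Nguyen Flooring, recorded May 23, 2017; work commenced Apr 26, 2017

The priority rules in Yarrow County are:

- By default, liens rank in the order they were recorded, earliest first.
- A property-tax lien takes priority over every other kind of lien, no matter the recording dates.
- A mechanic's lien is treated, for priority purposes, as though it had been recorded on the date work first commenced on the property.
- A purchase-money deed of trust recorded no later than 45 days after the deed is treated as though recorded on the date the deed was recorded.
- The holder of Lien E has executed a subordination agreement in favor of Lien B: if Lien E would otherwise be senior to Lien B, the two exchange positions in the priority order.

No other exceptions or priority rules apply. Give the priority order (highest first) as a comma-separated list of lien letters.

Effective dates after the stated exceptions: D missed the 45-day window (230 days after the deed), so its recording date stands; G relates back to Apr 26, 2017 (work commenced).
F, as a property-tax lien, has superpriority and ranks first.
The other liens, earliest effective date first: D (Nov 26, 2016), C (Jan 28, 2017), A (Mar 10, 2017), E (Apr 13, 2017), G (Apr 26, 2017), B (Jun 19, 2017).
E would otherwise be senior to B, so under the subordination agreement E and B exchange positions.

F, D, C, A, B, G, E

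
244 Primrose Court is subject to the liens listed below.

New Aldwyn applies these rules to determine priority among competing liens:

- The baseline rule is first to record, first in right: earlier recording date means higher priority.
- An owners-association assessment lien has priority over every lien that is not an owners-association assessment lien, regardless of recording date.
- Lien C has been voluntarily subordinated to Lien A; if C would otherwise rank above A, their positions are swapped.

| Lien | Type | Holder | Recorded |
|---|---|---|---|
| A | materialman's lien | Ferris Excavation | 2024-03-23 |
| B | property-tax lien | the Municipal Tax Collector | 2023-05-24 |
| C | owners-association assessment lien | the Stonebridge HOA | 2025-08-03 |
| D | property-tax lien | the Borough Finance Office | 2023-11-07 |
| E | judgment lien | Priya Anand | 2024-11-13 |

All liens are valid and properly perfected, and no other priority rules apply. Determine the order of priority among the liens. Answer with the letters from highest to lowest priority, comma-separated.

C is an owners-association assessment lien and takes priority over every other lien.
The other liens, earliest effective date first: B (2023-05-24), D (2023-11-07), A (2024-03-23), E (2024-11-13).
Because C would otherwise rank above A, the subordination swaps them.

A, B, D, C, E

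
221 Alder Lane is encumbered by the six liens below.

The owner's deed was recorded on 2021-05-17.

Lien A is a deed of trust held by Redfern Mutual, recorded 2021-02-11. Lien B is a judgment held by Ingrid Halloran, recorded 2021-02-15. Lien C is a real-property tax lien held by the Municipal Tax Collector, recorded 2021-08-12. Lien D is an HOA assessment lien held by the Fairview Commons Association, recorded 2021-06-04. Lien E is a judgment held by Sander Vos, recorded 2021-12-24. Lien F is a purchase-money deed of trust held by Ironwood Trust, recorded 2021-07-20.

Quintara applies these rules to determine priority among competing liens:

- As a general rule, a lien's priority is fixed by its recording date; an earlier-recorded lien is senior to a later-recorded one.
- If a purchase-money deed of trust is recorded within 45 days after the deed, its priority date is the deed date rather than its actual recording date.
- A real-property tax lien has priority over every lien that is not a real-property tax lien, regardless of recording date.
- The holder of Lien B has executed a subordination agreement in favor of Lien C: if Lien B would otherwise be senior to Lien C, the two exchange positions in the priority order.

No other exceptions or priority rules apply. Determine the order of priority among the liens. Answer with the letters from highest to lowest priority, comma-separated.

Effective dates after the stated exceptions: F was recorded 64 days after the deed, outside the 45-day window, so it keeps its recording date.
C is a real-property tax lien and takes priority over every other lien.
Remaining liens by effective date: A (2021-02-11), B (2021-02-15), D (2021-06-04), F (2021-07-20), E (2021-12-24).
Since B is not senior to C, the subordination leaves the order unchanged.

C, A, B, D, F, E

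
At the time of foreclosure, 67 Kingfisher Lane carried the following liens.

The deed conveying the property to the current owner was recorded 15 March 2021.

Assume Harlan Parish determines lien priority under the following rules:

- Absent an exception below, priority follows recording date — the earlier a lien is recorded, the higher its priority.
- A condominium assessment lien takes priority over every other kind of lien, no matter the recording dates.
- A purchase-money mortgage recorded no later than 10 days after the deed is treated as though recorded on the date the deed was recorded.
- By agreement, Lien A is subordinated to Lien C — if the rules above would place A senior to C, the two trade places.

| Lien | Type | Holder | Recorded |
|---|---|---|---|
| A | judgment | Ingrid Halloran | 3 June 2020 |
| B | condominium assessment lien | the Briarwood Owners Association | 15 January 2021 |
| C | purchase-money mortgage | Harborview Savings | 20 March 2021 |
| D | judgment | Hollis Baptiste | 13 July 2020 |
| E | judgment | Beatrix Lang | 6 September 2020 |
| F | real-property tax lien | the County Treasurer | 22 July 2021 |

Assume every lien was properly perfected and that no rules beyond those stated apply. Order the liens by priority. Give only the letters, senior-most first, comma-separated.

Adjusting effective dates: C relates back to the deed date 15 March 2021.
B is a condominium assessment lien, so it outranks all other liens regardless of date.
The other liens, earliest effective date first: A (3 June 2020), D (13 July 2020), E (6 September 2020), C (15 March 2021), F (22 July 2021).
The subordination applies — A was senior to C — so A and C swap.

B, C, D, E, A, F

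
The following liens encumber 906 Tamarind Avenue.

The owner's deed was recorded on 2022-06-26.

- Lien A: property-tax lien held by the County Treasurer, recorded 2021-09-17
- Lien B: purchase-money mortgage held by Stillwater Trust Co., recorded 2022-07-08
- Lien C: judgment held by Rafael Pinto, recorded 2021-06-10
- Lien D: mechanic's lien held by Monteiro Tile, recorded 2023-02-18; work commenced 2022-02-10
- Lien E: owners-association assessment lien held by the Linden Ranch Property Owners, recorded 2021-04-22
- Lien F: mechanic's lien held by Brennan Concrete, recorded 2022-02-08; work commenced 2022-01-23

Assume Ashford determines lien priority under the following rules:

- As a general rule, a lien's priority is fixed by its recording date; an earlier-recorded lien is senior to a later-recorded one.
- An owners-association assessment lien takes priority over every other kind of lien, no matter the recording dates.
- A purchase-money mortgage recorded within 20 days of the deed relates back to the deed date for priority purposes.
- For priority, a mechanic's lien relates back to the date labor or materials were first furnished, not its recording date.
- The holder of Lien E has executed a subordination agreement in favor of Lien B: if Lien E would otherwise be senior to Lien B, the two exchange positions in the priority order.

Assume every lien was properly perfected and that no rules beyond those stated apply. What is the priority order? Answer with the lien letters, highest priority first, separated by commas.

Effective dates after the stated exceptions: B's effective date is the deed date, 2022-06-26; D relates back to 2022-02-10 (work commenced); F's effective date is 2022-01-23, when work began.
E is an owners-association assessment lien and takes priority over every other lien.
Remaining liens by effective date: C (2021-06-10), A (2021-09-17), F (2022-01-23), D (2022-02-10), B (2022-06-26).
The subordination applies — E was senior to B — so E and B swap.

B, C, A, F, D, E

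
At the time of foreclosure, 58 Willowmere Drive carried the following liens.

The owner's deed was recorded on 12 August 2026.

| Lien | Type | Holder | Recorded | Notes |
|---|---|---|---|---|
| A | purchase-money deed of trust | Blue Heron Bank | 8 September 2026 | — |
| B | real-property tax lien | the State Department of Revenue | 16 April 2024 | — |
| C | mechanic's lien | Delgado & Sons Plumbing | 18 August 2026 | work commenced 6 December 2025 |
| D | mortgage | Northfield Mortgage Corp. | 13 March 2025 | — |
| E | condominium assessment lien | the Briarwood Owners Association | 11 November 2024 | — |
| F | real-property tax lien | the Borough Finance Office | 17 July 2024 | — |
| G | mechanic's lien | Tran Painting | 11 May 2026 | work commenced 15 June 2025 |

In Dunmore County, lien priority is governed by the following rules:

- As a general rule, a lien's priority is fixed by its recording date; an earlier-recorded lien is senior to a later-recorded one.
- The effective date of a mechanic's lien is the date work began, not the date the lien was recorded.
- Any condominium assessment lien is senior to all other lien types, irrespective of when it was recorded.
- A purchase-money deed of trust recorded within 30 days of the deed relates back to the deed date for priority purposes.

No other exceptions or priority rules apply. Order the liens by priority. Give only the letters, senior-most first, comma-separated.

E, B, F, D, G, C, A

Effective dates: A relates back to the deed date 12 August 2026; C's effective date is 6 December 2025, when work began; G relates back to 15 June 2025 (work commenced).
E, as a condominium assessment lien, has superpriority and ranks first.
The other liens, earliest effective date first: B (16 April 2024), F (17 July 2024), D (13 March 2025), G (15 June 2025), C (6 December 2025), A (12 August 2026).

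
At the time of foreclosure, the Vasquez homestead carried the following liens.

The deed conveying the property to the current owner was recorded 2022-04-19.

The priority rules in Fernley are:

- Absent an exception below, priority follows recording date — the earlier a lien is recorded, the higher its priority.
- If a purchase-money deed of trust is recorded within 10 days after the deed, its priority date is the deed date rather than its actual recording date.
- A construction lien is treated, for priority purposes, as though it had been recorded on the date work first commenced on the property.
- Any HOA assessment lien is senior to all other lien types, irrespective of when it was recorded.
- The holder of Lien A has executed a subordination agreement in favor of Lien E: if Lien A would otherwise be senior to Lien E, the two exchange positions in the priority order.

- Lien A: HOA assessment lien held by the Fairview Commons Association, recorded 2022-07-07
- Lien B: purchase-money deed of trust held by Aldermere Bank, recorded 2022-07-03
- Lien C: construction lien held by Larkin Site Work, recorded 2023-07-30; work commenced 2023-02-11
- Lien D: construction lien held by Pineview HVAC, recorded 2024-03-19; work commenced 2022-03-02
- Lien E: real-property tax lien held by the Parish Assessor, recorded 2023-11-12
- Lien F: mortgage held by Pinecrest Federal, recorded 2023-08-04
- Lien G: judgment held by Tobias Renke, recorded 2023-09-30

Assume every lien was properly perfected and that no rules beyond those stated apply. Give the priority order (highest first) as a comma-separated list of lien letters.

Effective dates: B missed the 10-day window (75 days after the deed), so its recording date stands; C is treated as recorded 2023-02-11, the work-commencement date; D is treated as recorded 2022-03-02, the work-commencement date.
As an HOA assessment lien, A is senior to every other lien.
The other liens, earliest effective date first: D (2022-03-02), B (2022-07-03), C (2023-02-11), F (2023-08-04), G (2023-09-30), E (2023-11-12).
The subordination applies — A was senior to E — so A and E swap.

E, D, B, C, F, G, A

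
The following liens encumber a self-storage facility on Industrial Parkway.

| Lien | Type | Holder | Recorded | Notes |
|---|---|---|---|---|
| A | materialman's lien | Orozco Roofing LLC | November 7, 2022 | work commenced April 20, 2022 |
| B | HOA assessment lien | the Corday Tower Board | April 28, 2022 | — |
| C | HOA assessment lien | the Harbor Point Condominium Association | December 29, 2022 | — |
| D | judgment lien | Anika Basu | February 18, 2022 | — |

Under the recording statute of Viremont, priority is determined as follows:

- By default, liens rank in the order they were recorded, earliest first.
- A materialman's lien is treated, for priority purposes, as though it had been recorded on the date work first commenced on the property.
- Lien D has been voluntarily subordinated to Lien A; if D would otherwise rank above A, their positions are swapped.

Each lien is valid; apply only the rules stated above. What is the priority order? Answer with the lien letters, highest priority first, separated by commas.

A, D, B, C

Adjusting effective dates: A's effective date is April 20, 2022, when work began.
Ordering by effective date: D (February 18, 2022), A (April 20, 2022), B (April 28, 2022), C (December 29, 2022).
D would otherwise be senior to A, so under the subordination agreement D and A exchange positions.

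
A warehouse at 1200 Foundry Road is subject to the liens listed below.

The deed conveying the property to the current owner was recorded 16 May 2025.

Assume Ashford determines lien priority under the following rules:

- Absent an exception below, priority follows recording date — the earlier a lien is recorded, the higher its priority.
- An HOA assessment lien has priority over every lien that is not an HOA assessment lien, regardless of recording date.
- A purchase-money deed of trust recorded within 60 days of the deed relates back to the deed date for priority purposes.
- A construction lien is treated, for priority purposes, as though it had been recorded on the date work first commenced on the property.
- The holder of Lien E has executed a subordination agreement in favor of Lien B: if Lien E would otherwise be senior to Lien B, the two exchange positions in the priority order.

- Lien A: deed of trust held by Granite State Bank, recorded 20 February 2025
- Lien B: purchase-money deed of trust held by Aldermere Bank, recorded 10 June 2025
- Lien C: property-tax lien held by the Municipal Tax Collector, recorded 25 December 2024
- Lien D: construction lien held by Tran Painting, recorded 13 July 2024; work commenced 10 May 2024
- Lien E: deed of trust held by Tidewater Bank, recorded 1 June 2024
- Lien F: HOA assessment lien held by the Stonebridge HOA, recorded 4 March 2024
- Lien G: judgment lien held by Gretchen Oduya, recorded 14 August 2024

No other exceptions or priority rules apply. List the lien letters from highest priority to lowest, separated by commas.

Effective dates: B's effective date is the deed date, 16 May 2025; D's effective date is 10 May 2024, when work began.
F, as an HOA assessment lien, has superpriority and ranks first.
Remaining liens by effective date: D (10 May 2024), E (1 June 2024), G (14 August 2024), C (25 December 2024), A (20 February 2025), B (16 May 2025).
The subordination applies — E was senior to B — so E and B swap.

F, D, B, G, C, A, E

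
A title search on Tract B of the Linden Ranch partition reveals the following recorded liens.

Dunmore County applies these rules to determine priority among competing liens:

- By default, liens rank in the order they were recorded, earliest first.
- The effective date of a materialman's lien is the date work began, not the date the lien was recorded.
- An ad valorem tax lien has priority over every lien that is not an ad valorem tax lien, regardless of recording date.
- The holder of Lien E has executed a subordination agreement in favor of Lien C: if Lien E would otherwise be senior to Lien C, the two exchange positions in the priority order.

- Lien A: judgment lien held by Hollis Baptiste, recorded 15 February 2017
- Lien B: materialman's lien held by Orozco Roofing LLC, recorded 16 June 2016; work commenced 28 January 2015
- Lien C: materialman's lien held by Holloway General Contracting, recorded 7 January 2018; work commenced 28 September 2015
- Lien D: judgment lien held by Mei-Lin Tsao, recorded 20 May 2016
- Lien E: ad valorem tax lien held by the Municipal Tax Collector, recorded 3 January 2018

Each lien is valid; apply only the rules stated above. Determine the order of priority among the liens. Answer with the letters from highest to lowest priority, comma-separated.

C, B, E, D, A

First, effective dates: B is treated as recorded 28 January 2015, the work-commencement date; C relates back to 28 September 2015 (work commenced).
E, as an ad valorem tax lien, has superpriority and ranks first.
The other liens, earliest effective date first: B (28 January 2015), C (28 September 2015), D (20 May 2016), A (15 February 2017).
E would otherwise be senior to C, so under the subordination agreement E and C exchange positions.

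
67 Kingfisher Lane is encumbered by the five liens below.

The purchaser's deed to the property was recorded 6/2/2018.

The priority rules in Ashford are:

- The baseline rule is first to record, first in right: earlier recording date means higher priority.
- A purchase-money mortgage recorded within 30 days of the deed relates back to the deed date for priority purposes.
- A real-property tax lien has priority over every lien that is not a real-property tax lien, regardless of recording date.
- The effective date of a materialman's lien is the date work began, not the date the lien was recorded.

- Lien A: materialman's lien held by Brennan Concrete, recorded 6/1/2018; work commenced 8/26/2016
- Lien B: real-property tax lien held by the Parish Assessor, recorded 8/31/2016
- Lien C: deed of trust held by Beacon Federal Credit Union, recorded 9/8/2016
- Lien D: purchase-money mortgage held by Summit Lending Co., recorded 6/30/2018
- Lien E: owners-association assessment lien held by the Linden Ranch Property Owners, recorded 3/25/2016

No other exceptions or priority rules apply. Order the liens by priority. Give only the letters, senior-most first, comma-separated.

B, E, A, C, D

Effective dates after the stated exceptions: A relates back to 8/26/2016 (work commenced); D relates back to the deed date 6/2/2018.
B is a real-property tax lien, so it outranks all other liens regardless of date.
The other liens, earliest effective date first: E (3/25/2016), A (8/26/2016), C (9/8/2016), D (6/2/2018).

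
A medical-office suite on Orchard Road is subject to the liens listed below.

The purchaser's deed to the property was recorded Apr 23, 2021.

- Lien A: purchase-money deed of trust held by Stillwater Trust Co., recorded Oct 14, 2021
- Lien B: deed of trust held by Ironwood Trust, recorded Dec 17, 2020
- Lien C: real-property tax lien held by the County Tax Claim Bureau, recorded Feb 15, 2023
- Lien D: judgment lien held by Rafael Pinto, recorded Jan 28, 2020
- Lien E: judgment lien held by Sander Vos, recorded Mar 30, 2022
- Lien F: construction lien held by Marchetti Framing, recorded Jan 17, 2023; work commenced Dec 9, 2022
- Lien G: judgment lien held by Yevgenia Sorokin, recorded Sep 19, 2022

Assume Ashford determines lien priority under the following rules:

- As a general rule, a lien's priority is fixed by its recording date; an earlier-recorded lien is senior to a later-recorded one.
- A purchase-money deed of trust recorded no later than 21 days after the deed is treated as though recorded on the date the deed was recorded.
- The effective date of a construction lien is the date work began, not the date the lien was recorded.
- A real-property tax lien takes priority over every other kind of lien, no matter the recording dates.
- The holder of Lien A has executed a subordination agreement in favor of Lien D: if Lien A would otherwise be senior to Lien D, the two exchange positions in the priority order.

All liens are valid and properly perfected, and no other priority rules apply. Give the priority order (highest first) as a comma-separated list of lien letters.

Adjusting effective dates: A missed the 21-day window (174 days after the deed), so its recording date stands; F is treated as recorded Dec 9, 2022, the work-commencement date.
As a real-property tax lien, C is senior to every other lien.
Remaining liens by effective date: D (Jan 28, 2020), B (Dec 17, 2020), A (Oct 14, 2021), E (Mar 30, 2022), G (Sep 19, 2022), F (Dec 9, 2022).
Since A is not senior to D, the subordination leaves the order unchanged.

C, D, B, A, E, G, F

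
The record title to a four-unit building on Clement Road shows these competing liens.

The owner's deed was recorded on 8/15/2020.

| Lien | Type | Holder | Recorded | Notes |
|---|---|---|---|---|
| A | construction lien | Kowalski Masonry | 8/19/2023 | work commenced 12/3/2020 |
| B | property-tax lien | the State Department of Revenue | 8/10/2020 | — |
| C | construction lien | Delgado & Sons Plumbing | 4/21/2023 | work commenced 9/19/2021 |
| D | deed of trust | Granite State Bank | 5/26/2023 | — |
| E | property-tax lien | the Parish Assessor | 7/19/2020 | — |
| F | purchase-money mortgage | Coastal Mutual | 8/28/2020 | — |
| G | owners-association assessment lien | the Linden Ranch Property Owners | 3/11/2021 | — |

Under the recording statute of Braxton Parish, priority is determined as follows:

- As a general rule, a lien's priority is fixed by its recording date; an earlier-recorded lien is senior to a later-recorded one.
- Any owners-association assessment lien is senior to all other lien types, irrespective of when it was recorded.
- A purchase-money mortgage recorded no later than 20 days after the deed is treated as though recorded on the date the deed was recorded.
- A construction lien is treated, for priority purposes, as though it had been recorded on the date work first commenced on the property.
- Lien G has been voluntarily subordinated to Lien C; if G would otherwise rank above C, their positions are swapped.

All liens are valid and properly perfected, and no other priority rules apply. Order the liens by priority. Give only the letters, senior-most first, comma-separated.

Adjusting effective dates: A relates back to 12/3/2020 (work commenced); C's effective date is 9/19/2021, when work began; F relates back to the deed date 8/15/2020.
As an owners-association assessment lien, G is senior to every other lien.
Among the remaining liens, by effective date: E (7/19/2020), B (8/10/2020), F (8/15/2020), A (12/3/2020), C (9/19/2021), D (5/26/2023).
The subordination applies — G was senior to C — so G and C swap.

C, E, B, F, A, G, D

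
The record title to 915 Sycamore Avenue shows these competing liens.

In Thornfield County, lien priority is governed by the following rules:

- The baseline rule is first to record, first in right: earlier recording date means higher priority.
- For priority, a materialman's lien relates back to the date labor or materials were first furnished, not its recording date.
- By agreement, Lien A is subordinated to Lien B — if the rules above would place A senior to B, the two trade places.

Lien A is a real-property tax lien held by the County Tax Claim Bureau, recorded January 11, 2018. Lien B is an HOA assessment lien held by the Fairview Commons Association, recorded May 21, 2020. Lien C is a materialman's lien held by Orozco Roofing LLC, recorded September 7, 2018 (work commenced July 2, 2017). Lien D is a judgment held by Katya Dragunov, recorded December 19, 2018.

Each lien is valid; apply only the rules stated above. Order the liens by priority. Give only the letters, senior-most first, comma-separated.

First, effective dates: C is treated as recorded July 2, 2017, the work-commencement date.
Ordering by effective date: C (July 2, 2017), A (January 11, 2018), D (December 19, 2018), B (May 21, 2020).
The subordination applies — A was senior to B — so A and B swap.

C, B, D, A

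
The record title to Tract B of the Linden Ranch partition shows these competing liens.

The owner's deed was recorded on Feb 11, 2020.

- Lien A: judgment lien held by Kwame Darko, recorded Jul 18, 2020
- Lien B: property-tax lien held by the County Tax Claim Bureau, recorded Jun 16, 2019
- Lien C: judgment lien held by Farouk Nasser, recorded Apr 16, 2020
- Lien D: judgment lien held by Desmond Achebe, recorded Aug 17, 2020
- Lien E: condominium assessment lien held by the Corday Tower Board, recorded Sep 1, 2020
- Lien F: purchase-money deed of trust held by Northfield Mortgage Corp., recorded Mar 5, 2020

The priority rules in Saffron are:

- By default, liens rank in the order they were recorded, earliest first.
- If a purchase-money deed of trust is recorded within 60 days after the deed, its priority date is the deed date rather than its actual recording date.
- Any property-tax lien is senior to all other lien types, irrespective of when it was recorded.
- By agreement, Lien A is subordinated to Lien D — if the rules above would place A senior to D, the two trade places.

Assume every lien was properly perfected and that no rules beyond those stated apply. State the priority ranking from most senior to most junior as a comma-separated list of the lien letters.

B, F, C, D, A, E

Adjusting effective dates: F was recorded within the 60-day window, so its effective date is the deed date Feb 11, 2020.
B, as a property-tax lien, has superpriority and ranks first.
Among the remaining liens, by effective date: F (Feb 11, 2020), C (Apr 16, 2020), A (Jul 18, 2020), D (Aug 17, 2020), E (Sep 1, 2020).
A is senior to D before the subordination, so the two trade places.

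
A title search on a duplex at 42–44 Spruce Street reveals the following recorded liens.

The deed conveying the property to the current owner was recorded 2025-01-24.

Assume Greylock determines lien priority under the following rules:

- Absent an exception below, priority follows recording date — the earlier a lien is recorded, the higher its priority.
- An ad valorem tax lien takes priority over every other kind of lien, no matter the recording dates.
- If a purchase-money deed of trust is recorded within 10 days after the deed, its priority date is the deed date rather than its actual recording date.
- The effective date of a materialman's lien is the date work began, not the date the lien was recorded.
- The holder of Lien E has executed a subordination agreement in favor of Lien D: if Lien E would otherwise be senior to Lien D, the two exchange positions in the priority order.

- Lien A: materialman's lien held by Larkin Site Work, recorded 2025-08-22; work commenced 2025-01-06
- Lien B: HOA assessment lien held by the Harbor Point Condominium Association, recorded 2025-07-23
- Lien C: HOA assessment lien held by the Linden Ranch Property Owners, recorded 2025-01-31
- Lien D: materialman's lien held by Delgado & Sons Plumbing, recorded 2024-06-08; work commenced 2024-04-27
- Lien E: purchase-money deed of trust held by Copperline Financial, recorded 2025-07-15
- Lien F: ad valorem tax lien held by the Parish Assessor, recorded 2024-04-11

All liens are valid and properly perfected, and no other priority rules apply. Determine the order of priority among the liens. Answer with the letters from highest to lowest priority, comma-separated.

F, D, A, C, E, B

Effective dates: A relates back to 2025-01-06 (work commenced); D relates back to 2024-04-27 (work commenced); E was recorded 172 days after the deed — beyond 10 days — so no relation-back applies.
F is an ad valorem tax lien, so it outranks all other liens regardless of date.
Among the remaining liens, by effective date: D (2024-04-27), A (2025-01-06), C (2025-01-31), E (2025-07-15), B (2025-07-23).
Since E is not senior to D, the subordination leaves the order unchanged.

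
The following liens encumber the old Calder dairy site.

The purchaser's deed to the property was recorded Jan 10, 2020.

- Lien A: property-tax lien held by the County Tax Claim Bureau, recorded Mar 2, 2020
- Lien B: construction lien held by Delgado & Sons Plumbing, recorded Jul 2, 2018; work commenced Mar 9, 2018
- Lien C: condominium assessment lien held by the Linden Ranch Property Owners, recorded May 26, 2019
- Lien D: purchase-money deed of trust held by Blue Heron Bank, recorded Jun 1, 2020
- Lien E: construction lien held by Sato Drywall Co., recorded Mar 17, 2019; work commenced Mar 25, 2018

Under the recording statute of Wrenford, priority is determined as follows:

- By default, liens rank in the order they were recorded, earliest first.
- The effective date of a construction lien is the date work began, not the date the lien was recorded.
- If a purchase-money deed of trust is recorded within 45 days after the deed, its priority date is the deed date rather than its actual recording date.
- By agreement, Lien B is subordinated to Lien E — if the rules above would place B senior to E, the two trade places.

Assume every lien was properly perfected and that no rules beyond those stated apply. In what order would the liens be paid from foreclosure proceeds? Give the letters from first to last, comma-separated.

First, effective dates: B's effective date is Mar 9, 2018, when work began; D was recorded 143 days after the deed — beyond 45 days — so no relation-back applies; E relates back to Mar 25, 2018 (work commenced).
By effective date, earliest first: B (Mar 9, 2018), E (Mar 25, 2018), C (May 26, 2019), A (Mar 2, 2020), D (Jun 1, 2020).
The subordination applies — B was senior to E — so B and E swap.

E, B, C, A, D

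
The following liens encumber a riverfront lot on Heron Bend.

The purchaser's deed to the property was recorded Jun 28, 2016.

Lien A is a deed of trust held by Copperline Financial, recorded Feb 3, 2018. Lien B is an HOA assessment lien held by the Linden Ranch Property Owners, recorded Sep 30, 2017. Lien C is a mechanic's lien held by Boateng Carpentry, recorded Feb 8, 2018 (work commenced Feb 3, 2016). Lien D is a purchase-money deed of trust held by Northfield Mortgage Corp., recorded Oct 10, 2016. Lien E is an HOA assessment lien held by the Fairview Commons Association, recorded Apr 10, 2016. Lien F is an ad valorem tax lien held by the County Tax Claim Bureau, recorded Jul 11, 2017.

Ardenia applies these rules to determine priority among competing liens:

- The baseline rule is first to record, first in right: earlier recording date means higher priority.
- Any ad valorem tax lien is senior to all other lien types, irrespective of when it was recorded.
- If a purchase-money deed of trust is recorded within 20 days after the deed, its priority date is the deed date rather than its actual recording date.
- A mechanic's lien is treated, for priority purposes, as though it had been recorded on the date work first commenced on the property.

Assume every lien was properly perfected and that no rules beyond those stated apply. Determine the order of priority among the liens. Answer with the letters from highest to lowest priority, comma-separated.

F, C, E, D, B, A

Adjusting effective dates: C relates back to Feb 3, 2016 (work commenced); D was recorded 104 days after the deed — beyond 20 days — so no relation-back applies.
F, as an ad valorem tax lien, has superpriority and ranks first.
Remaining liens by effective date: C (Feb 3, 2016), E (Apr 10, 2016), D (Oct 10, 2016), B (Sep 30, 2017), A (Feb 3, 2018).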